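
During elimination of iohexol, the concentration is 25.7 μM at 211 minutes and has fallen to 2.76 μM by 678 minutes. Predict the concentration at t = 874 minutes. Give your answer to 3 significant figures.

Over Δt = 678 − 211 = 467 minutes, the level fell by a factor of 25.7/2.76 ≈ 9.3116.
n = log₂(9.3116) ≈ 3.219 half-lives, so t½ = 467/3.219 ≈ 145.07 minutes.
From t = 678 to t = 874: 2.76 × (1/2)^((874−678)/145.07) ≈ 1.082 μM.

1.08 μM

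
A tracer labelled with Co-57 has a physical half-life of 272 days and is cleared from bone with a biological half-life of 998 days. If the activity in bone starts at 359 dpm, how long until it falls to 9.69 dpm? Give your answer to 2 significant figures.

1/t_eff = 1/t_phys + 1/t_biol = 1/272 + 1/998 = 0.0046785 per day.
t_eff = 272 × 998 / (272 + 998) ≈ 213.74 days.
n = log₂(359/9.69) ≈ 5.2113; t = 5.2113 × 213.74 ≈ 1113.9 days.

1100 days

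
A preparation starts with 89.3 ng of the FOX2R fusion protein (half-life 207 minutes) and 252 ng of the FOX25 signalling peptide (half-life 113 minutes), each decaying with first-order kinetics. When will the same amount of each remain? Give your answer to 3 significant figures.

372 minutes

Set 89.3·(1/2)^(t/207) = 252·(1/2)^(t/113).
Taking log₂: log₂(89.3/252) = t·(1/207 − 1/113).
log₂(0.35437) = -1.4967; 1/207 − 1/113 = -0.0040186.
t = -1.4967 / -0.0040186 ≈ 372.44 minutes.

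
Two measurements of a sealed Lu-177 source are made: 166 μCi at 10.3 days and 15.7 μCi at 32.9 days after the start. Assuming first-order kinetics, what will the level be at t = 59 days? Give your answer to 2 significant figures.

1.0 μCi

Over Δt = 32.9 − 10.3 = 22.6 days, the level fell by a factor of 166/15.7 ≈ 10.573.
n = log₂(10.573) ≈ 3.4023 half-lives, so t½ = 22.6/3.4023 ≈ 6.6425 days.
From t = 32.9 to t = 59: 15.7 × (1/2)^((59−32.9)/6.6425) ≈ 1.0306 μCi.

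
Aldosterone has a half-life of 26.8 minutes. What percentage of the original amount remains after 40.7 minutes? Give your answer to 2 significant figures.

n = 40.7/26.8 ≈ 1.5187 half-lives.
Fraction remaining = (1/2)^1.5187 ≈ 0.34901, i.e. 34.901%.

35%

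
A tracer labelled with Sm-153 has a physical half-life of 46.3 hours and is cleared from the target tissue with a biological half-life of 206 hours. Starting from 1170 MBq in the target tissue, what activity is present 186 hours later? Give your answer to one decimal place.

38.6 MBq

1/t_eff = 1/t_phys + 1/t_biol = 1/46.3 + 1/206 = 0.026453 per hour.
t_eff = 46.3 × 206 / (46.3 + 206) ≈ 37.803 hours.
Remaining = 1170 × (1/2)^(186/37.803) = 1170 × (1/2)^4.9202 ≈ 38.642 MBq.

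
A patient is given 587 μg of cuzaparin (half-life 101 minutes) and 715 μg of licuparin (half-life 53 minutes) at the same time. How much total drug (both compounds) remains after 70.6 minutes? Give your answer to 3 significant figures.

cuzaparin: 587 × (1/2)^(70.6/101) = 587 × (1/2)^0.69901 ≈ 361.59 μg.
licuparin: 715 × (1/2)^(70.6/53) = 715 × (1/2)^1.3321 ≈ 284 μg.
Total = 361.59 + 284 ≈ 645.58 μg.

646 μg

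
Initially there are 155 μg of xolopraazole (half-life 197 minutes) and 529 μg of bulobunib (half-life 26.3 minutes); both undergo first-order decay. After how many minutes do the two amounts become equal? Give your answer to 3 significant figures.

53.8 minutes

Set 155·(1/2)^(t/197) = 529·(1/2)^(t/26.3).
Taking log₂: log₂(155/529) = t·(1/197 − 1/26.3).
log₂(0.29301) = -1.771; 1/197 − 1/26.3 = -0.032947.
t = -1.771 / -0.032947 ≈ 53.754 minutes.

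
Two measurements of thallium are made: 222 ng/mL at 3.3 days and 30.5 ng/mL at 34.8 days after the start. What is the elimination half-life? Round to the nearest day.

11 days

Over Δt = 34.8 − 3.3 = 31.5 days, the level fell by a factor of 222/30.5 ≈ 7.2787.
n = log₂(7.2787) ≈ 2.8637 half-lives, so t½ = 31.5/2.8637 ≈ 11 days.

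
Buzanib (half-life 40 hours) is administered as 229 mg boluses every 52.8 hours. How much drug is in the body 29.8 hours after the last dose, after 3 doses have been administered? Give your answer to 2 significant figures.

210 mg

The 3 doses were given 135.4, 82.6, 29.8 hours ago.
Total = 229·(1/2)^(135.4/40) + 229·(1/2)^(82.6/40) + 229·(1/2)^(29.8/40)
      = 21.92 + 54.728 + 136.64 ≈ 213.29 mg.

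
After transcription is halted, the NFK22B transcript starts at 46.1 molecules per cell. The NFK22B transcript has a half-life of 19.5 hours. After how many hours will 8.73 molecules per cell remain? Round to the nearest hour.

Fraction remaining = 8.73/46.1 ≈ 0.18937.
n = log₂(46.1/8.73) = ln(5.2806)/ln 2 ≈ 2.4007 half-lives.
t = n × t½ = 2.4007 × 19.5 ≈ 46.814 hours.

47 hours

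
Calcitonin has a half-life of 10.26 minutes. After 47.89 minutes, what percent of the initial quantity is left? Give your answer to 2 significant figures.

n = 47.89/10.26 ≈ 4.6676 half-lives.
Fraction remaining = (1/2)^4.6676 ≈ 0.039346, i.e. 3.9346%.

3.9%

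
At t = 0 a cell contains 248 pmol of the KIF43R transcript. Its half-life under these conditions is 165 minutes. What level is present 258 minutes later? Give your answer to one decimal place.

83.9 pmol

Number of half-lives: n = 258/165 ≈ 1.5636.
Remaining = 248 × (1/2)^1.5636 = 248 × 0.3383 ≈ 83.898 pmol.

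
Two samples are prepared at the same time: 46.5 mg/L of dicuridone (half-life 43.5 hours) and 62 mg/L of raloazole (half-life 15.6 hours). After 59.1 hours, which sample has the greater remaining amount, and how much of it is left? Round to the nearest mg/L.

dicuridone: 46.5 × (1/2)^1.3586 ≈ 18.133 mg/L.
raloazole: 62 × (1/2)^3.7885 ≈ 4.4869 mg/L.
Dicuridone has more remaining, at ≈ 18.133 mg/L.

dicuridone, 18 mg/L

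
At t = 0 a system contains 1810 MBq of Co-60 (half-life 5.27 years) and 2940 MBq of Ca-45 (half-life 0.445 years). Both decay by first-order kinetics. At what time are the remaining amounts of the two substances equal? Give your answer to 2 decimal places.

Set 1810·(1/2)^(t/5.27) = 2940·(1/2)^(t/0.445).
Taking log₂: log₂(1810/2940) = t·(1/5.27 − 1/0.445).
log₂(0.61565) = -0.69983; 1/5.27 − 1/0.445 = -2.0574.
t = -0.69983 / -2.0574 ≈ 0.34014 years.

0.34 years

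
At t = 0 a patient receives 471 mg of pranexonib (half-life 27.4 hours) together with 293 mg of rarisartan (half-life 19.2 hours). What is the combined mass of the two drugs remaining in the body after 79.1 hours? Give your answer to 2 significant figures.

81 mg

pranexonib: 471 × (1/2)^(79.1/27.4) = 471 × (1/2)^2.8869 ≈ 63.678 mg.
rarisartan: 293 × (1/2)^(79.1/19.2) = 293 × (1/2)^4.1198 ≈ 16.853 mg.
Total = 63.678 + 16.853 ≈ 80.531 mg.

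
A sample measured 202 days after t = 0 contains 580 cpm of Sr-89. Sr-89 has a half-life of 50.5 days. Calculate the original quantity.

9280 cpm

Number of half-lives elapsed: n = 202/50.5 ≈ 4.
A₀ = A × 2^n = 580 × 2^4 = 580 × 16 ≈ 9280 cpm.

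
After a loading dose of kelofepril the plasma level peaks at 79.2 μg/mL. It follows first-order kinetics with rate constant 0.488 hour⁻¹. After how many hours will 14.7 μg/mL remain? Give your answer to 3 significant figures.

t½ = ln 2 / λ = 0.69315 / 0.488 ≈ 1.4204 hours.
Fraction remaining = 14.7/79.2 ≈ 0.18561.
n = log₂(79.2/14.7) = ln(5.3878)/ln 2 ≈ 2.4297 half-lives.
t = n × t½ = 2.4297 × 1.4204 ≈ 3.4511 hours.

3.45 hours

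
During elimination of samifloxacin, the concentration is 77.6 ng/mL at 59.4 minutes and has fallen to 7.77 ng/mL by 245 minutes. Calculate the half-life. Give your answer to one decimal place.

Over Δt = 245 − 59.4 = 185.6 minutes, the level fell by a factor of 77.6/7.77 ≈ 9.9871.
n = log₂(9.9871) ≈ 3.3201 half-lives, so t½ = 185.6/3.3201 ≈ 55.902 minutes.

55.9 minutes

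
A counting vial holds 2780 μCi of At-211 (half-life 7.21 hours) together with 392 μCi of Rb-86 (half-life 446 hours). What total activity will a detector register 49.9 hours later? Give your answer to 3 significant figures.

386 μCi

At-211: 2780 × (1/2)^(49.9/7.21) = 2780 × (1/2)^6.9209 ≈ 22.942 μCi.
Rb-86: 392 × (1/2)^(49.9/446) = 392 × (1/2)^0.11188 ≈ 362.75 μCi.
Total = 22.942 + 362.75 ≈ 385.69 μCi.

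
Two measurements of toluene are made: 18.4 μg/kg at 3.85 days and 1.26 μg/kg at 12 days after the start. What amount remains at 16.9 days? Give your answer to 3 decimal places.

Over Δt = 12 − 3.85 = 8.15 days, the level fell by a factor of 18.4/1.26 ≈ 14.603.
n = log₂(14.603) ≈ 3.8682 half-lives, so t½ = 8.15/3.8682 ≈ 2.1069 days.
From t = 12 to t = 16.9: 1.26 × (1/2)^((16.9−12)/2.1069) ≈ 0.25135 μg/kg.

0.251 μg/kg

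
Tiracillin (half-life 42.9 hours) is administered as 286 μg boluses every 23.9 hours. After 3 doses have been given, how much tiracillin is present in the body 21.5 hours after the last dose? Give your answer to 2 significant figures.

430 μg

The 3 doses were given 69.3, 45.4, 21.5 hours ago.
Total = 286·(1/2)^(69.3/42.9) + 286·(1/2)^(45.4/42.9) + 286·(1/2)^(21.5/42.9)
      = 93.344 + 137.34 + 202.07 ≈ 432.75 μg.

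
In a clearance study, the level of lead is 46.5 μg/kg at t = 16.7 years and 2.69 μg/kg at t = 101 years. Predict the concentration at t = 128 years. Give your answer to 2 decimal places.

1.08 μg/kg

Over Δt = 101 − 16.7 = 84.3 years, the level fell by a factor of 46.5/2.69 ≈ 17.286.
n = log₂(17.286) ≈ 4.1116 half-lives, so t½ = 84.3/4.1116 ≈ 20.503 years.
From t = 101 to t = 128: 2.69 × (1/2)^((128−101)/20.503) ≈ 1.0798 μg/kg.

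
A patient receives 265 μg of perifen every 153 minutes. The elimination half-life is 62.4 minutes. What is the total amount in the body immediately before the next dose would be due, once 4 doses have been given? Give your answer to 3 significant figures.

59.2 μg

The 4 doses were given 612, 459, 306, 153 minutes ago.
Total = 265·(1/2)^(612/62.4) + 265·(1/2)^(459/62.4) + 265·(1/2)^(306/62.4) + 265·(1/2)^(153/62.4)
      = 0.29569 + 1.6179 + 8.852 + 48.433 ≈ 59.199 μg.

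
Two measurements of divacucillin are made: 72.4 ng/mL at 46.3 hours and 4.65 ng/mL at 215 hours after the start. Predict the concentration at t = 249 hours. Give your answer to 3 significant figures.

Over Δt = 215 − 46.3 = 168.7 hours, the level fell by a factor of 72.4/4.65 ≈ 15.57.
n = log₂(15.57) ≈ 3.9607 half-lives, so t½ = 168.7/3.9607 ≈ 42.594 hours.
From t = 215 to t = 249: 4.65 × (1/2)^((249−215)/42.594) ≈ 2.674 ng/mL.

2.67 ng/mL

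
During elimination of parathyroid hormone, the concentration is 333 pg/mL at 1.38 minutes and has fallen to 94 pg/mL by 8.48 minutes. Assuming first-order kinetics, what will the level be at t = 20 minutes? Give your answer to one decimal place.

12.1 pg/mL

Over Δt = 8.48 − 1.38 = 7.1 minutes, the level fell by a factor of 333/94 ≈ 3.5426.
n = log₂(3.5426) ≈ 1.8248 half-lives, so t½ = 7.1/1.8248 ≈ 3.8909 minutes.
From t = 8.48 to t = 20: 94 × (1/2)^((20−8.48)/3.8909) ≈ 12.074 pg/mL.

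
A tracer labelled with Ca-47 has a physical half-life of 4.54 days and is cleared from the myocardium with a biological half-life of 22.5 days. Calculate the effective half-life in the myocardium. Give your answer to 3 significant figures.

3.78 days

1/t_eff = 1/t_phys + 1/t_biol = 1/4.54 + 1/22.5 = 0.26471 per day.
t_eff = 4.54 × 22.5 / (4.54 + 22.5) ≈ 3.7777 days.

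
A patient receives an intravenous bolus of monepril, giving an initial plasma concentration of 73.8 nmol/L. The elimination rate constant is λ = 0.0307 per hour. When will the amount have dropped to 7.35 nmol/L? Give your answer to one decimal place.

75.1 hours

t½ = ln 2 / λ = 0.69315 / 0.0307 ≈ 22.578 hours.
Fraction remaining = 7.35/73.8 ≈ 0.099593.
n = log₂(73.8/7.35) = ln(10.041)/ln 2 ≈ 3.3278 half-lives.
t = n × t½ = 3.3278 × 22.578 ≈ 75.135 hours.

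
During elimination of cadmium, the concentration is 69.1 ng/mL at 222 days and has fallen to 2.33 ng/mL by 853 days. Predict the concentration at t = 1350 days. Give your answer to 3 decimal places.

0.161 ng/mL

Over Δt = 853 − 222 = 631 days, the level fell by a factor of 69.1/2.33 ≈ 29.657.
n = log₂(29.657) ≈ 4.8903 half-lives, so t½ = 631/4.8903 ≈ 129.03 days.
From t = 853 to t = 1350: 2.33 × (1/2)^((1350−853)/129.03) ≈ 0.16138 ng/mL.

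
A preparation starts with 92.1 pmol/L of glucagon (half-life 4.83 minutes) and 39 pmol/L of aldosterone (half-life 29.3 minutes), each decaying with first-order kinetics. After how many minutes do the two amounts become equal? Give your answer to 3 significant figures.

Set 92.1·(1/2)^(t/4.83) = 39·(1/2)^(t/29.3).
Taking log₂: log₂(92.1/39) = t·(1/4.83 − 1/29.3).
log₂(2.3615) = 1.2397; 1/4.83 − 1/29.3 = 0.17291.
t = 1.2397 / 0.17291 ≈ 7.1698 minutes.

7.17 minutes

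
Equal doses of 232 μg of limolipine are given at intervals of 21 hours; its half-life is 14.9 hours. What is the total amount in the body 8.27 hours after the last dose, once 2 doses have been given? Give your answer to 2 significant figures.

220 μg

The 2 doses were given 29.27, 8.27 hours ago.
Total = 232·(1/2)^(29.27/14.9) + 232·(1/2)^(8.27/14.9)
      = 59.448 + 157.91 ≈ 217.36 μg.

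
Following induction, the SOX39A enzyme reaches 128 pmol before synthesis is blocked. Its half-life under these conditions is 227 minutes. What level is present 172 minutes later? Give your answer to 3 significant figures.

Number of half-lives: n = 172/227 ≈ 0.75771.
Remaining = 128 × (1/2)^0.75771 = 128 × 0.59143 ≈ 75.704 pmol.

75.7 pmol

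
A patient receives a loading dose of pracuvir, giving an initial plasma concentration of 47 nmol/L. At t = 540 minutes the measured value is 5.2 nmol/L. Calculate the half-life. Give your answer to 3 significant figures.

170 minutes

A/A₀ = 5.2/47 ≈ 0.11064.
n = log₂(9.0385) ≈ 3.1761 half-lives elapsed in 540 minutes.
t½ = 540/3.1761 ≈ 170.02 minutes.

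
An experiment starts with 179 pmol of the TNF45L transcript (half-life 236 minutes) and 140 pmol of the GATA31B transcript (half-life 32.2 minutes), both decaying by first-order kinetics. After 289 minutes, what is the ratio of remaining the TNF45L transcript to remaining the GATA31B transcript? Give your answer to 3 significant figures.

275

TNF45L transcript: 179 × (1/2)^(289/236) = 179 × (1/2)^1.2246 ≈ 76.598 pmol.
GATA31B transcript: 140 × (1/2)^(289/32.2) = 140 × (1/2)^8.9752 ≈ 0.27819 pmol.
Ratio ≈ 76.598 / 0.27819 ≈ 275.35.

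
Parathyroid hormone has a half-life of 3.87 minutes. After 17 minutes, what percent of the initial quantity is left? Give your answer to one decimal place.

4.8%

n = 17/3.87 ≈ 4.3928 half-lives.
Fraction remaining = (1/2)^4.3928 ≈ 0.047604, i.e. 4.7604%.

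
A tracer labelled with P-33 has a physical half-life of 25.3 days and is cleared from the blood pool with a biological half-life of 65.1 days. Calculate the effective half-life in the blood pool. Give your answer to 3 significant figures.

18.2 days

1/t_eff = 1/t_phys + 1/t_biol = 1/25.3 + 1/65.1 = 0.054887 per day.
t_eff = 25.3 × 65.1 / (25.3 + 65.1) ≈ 18.219 days.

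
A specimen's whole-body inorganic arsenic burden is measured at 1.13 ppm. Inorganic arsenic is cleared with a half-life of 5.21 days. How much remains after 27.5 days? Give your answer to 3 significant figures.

0.0291 ppm

Number of half-lives: n = 27.5/5.21 ≈ 5.2783.
Remaining = 1.13 × (1/2)^5.2783 = 1.13 × 0.025767 ≈ 0.029117 ppm.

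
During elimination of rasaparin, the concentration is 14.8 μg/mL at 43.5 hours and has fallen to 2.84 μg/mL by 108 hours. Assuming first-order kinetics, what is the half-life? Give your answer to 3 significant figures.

27.1 hours

Over Δt = 108 − 43.5 = 64.5 hours, the level fell by a factor of 14.8/2.84 ≈ 5.2113.
n = log₂(5.2113) ≈ 2.3816 half-lives, so t½ = 64.5/2.3816 ≈ 27.082 hours.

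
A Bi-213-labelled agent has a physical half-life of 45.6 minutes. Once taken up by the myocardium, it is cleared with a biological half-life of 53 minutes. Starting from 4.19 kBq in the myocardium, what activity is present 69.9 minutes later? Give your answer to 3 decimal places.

0.580 kBq

1/t_eff = 1/t_phys + 1/t_biol = 1/45.6 + 1/53 = 0.040798 per minute.
t_eff = 45.6 × 53 / (45.6 + 53) ≈ 24.511 minutes.
Remaining = 4.19 × (1/2)^(69.9/24.511) = 4.19 × (1/2)^2.8518 ≈ 0.58043 kBq.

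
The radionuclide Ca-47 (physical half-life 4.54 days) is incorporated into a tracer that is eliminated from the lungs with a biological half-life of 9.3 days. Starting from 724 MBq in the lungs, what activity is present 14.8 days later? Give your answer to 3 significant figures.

1/t_eff = 1/t_phys + 1/t_biol = 1/4.54 + 1/9.3 = 0.32779 per day.
t_eff = 4.54 × 9.3 / (4.54 + 9.3) ≈ 3.0507 days.
Remaining = 724 × (1/2)^(14.8/3.0507) = 724 × (1/2)^4.8513 ≈ 25.081 MBq.

25.1 MBq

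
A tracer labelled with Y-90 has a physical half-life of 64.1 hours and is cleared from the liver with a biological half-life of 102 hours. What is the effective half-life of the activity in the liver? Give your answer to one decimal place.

39.4 hours

1/t_eff = 1/t_phys + 1/t_biol = 1/64.1 + 1/102 = 0.025405 per hour.
t_eff = 64.1 × 102 / (64.1 + 102) ≈ 39.363 hours.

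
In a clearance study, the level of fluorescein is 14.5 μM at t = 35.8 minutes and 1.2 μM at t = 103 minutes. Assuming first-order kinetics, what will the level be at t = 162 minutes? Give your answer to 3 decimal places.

0.135 μM

Over Δt = 103 − 35.8 = 67.2 minutes, the level fell by a factor of 14.5/1.2 ≈ 12.083.
n = log₂(12.083) ≈ 3.5949 half-lives, so t½ = 67.2/3.5949 ≈ 18.693 minutes.
From t = 103 to t = 162: 1.2 × (1/2)^((162−103)/18.693) ≈ 0.1346 μM.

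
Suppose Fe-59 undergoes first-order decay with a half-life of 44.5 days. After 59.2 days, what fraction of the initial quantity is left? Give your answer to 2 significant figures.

0.40

n = 59.2/44.5 ≈ 1.3303 half-lives.
Fraction remaining = (1/2)^1.3303 ≈ 0.39768.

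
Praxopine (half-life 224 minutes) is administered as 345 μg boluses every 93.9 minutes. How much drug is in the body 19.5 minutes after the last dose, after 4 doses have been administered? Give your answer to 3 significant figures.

885 μg

The 4 doses were given 301.2, 207.3, 113.4, 19.5 minutes ago.
Total = 345·(1/2)^(301.2/224) + 345·(1/2)^(207.3/224) + 345·(1/2)^(113.4/224) + 345·(1/2)^(19.5/224)
      = 135.84 + 181.65 + 242.9 + 324.8 ≈ 885.19 μg.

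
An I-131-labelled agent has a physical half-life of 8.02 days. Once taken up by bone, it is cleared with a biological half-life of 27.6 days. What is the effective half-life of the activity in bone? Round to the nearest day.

6 days

1/t_eff = 1/t_phys + 1/t_biol = 1/8.02 + 1/27.6 = 0.16092 per day.
t_eff = 8.02 × 27.6 / (8.02 + 27.6) ≈ 6.2143 days.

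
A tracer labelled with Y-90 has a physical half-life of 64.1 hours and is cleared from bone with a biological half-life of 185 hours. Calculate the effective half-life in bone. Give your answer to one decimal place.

1/t_eff = 1/t_phys + 1/t_biol = 1/64.1 + 1/185 = 0.021006 per hour.
t_eff = 64.1 × 185 / (64.1 + 185) ≈ 47.605 hours.

47.6 hours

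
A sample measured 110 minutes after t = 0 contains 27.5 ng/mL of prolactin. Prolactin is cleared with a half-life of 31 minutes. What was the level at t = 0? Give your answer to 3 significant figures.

322 ng/mL

Number of half-lives elapsed: n = 110/31 ≈ 3.5484.
A₀ = A × 2^n = 27.5 × 2^3.5484 = 27.5 × 11.7 ≈ 321.74 ng/mL.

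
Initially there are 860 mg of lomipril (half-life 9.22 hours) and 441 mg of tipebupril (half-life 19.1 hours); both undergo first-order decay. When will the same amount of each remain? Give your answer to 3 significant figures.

Set 860·(1/2)^(t/9.22) = 441·(1/2)^(t/19.1).
Taking log₂: log₂(860/441) = t·(1/9.22 − 1/19.1).
log₂(1.9501) = 0.96356; 1/9.22 − 1/19.1 = 0.056104.
t = 0.96356 / 0.056104 ≈ 17.175 hours.

17.2 hours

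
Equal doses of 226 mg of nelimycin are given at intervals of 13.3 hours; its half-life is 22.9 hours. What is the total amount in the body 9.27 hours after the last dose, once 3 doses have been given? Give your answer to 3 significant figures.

361 mg

The 3 doses were given 35.87, 22.57, 9.27 hours ago.
Total = 226·(1/2)^(35.87/22.9) + 226·(1/2)^(22.57/22.9) + 226·(1/2)^(9.27/22.9)
      = 76.31 + 114.13 + 170.71 ≈ 361.15 mg.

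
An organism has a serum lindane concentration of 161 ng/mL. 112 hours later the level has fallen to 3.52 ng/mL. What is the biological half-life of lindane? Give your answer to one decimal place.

A/A₀ = 3.52/161 ≈ 0.021863.
n = log₂(45.739) ≈ 5.5153 half-lives elapsed in 112 hours.
t½ = 112/5.5153 ≈ 20.307 hours.

20.3 hours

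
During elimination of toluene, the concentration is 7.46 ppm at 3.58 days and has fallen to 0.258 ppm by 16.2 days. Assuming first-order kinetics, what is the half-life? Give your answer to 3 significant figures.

2.60 days

Over Δt = 16.2 − 3.58 = 12.62 days, the level fell by a factor of 7.46/0.258 ≈ 28.915.
n = log₂(28.915) ≈ 4.8537 half-lives, so t½ = 12.62/4.8537 ≈ 2.6001 days.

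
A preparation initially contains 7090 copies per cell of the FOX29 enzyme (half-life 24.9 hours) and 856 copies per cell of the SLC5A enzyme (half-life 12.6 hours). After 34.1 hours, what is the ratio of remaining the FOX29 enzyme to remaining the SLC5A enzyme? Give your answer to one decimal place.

FOX29 enzyme: 7090 × (1/2)^(34.1/24.9) = 7090 × (1/2)^1.3695 ≈ 2744.1 copies per cell.
SLC5A enzyme: 856 × (1/2)^(34.1/12.6) = 856 × (1/2)^2.7063 ≈ 131.15 copies per cell.
Ratio ≈ 2744.1 / 131.15 ≈ 20.922.

20.9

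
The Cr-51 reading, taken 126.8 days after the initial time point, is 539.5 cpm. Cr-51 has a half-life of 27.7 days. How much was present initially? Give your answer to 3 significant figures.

12900 cpm

Number of half-lives elapsed: n = 126.8/27.7 ≈ 4.5776.
A₀ = A × 2^n = 539.5 × 2^4.5776 = 539.5 × 23.878 ≈ 12882 cpm.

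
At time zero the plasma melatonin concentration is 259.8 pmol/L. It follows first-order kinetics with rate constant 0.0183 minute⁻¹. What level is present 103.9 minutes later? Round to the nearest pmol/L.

t½ = ln 2 / λ = 0.69315 / 0.0183 ≈ 37.877 minutes.
Number of half-lives: n = 103.9/37.877 ≈ 2.7431.
Remaining = 259.8 × (1/2)^2.7431 = 259.8 × 0.14936 ≈ 38.805 pmol/L.

39 pmol/L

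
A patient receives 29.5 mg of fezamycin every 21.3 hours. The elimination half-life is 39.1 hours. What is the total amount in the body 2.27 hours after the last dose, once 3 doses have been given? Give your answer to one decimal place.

61.1 mg

The 3 doses were given 44.87, 23.57, 2.27 hours ago.
Total = 29.5·(1/2)^(44.87/39.1) + 29.5·(1/2)^(23.57/39.1) + 29.5·(1/2)^(2.27/39.1)
      = 13.316 + 19.425 + 28.336 ≈ 61.077 mg.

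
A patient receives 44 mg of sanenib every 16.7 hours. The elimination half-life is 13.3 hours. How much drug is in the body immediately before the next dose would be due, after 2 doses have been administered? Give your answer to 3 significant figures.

The 2 doses were given 33.4, 16.7 hours ago.
Total = 44·(1/2)^(33.4/13.3) + 44·(1/2)^(16.7/13.3)
      = 7.7176 + 18.428 ≈ 26.145 mg.

26.1 mg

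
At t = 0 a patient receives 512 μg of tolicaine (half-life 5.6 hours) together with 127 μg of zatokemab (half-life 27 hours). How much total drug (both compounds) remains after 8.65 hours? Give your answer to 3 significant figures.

tolicaine: 512 × (1/2)^(8.65/5.6) = 512 × (1/2)^1.5446 ≈ 175.5 μg.
zatokemab: 127 × (1/2)^(8.65/27) = 127 × (1/2)^0.32037 ≈ 101.71 μg.
Total = 175.5 + 101.71 ≈ 277.21 μg.

277 μg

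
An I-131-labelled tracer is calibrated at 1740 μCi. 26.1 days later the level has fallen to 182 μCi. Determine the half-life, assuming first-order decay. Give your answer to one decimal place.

A/A₀ = 182/1740 ≈ 0.1046.
n = log₂(9.5604) ≈ 3.2571 half-lives elapsed in 26.1 days.
t½ = 26.1/3.2571 ≈ 8.0133 days.

8.0 days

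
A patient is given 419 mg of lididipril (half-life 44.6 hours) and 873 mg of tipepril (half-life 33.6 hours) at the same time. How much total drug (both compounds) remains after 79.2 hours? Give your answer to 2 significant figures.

lididipril: 419 × (1/2)^(79.2/44.6) = 419 × (1/2)^1.7758 ≈ 122.36 mg.
tipepril: 873 × (1/2)^(79.2/33.6) = 873 × (1/2)^2.3571 ≈ 170.39 mg.
Total = 122.36 + 170.39 ≈ 292.75 mg.

290 mg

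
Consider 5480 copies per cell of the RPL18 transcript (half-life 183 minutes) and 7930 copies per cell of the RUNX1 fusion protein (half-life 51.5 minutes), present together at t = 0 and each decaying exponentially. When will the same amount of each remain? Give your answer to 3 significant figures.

38.2 minutes

Set 5480·(1/2)^(t/183) = 7930·(1/2)^(t/51.5).
Taking log₂: log₂(5480/7930) = t·(1/183 − 1/51.5).
log₂(0.69105) = -0.53314; 1/183 − 1/51.5 = -0.013953.
t = -0.53314 / -0.013953 ≈ 38.21 minutes.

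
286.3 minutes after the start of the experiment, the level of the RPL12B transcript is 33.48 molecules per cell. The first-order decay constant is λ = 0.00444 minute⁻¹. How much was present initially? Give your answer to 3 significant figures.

119 molecules per cell

t½ = ln 2 / λ = 0.69315 / 0.00444 ≈ 156.11 minutes.
Number of half-lives elapsed: n = 286.3/156.11 ≈ 1.8339.
A₀ = A × 2^n = 33.48 × 2^1.8339 = 33.48 × 3.565 ≈ 119.36 molecules per cell.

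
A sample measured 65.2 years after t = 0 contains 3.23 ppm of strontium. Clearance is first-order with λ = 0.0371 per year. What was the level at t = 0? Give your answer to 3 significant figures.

36.3 ppm

t½ = ln 2 / λ = 0.69315 / 0.0371 ≈ 18.683 years.
Number of half-lives elapsed: n = 65.2/18.683 ≈ 3.4898.
A₀ = A × 2^n = 3.23 × 2^3.4898 = 3.23 × 11.234 ≈ 36.285 ppm.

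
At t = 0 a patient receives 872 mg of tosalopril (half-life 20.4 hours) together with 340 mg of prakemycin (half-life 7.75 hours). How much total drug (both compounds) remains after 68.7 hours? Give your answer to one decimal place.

85.2 mg

tosalopril: 872 × (1/2)^(68.7/20.4) = 872 × (1/2)^3.3676 ≈ 84.48 mg.
prakemycin: 340 × (1/2)^(68.7/7.75) = 340 × (1/2)^8.8645 ≈ 0.72945 mg.
Total = 84.48 + 0.72945 ≈ 85.209 mg.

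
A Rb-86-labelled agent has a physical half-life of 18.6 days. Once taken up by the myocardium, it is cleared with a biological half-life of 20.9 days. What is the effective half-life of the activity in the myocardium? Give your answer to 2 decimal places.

1/t_eff = 1/t_phys + 1/t_biol = 1/18.6 + 1/20.9 = 0.10161 per day.
t_eff = 18.6 × 20.9 / (18.6 + 20.9) ≈ 9.8415 days.

9.84 days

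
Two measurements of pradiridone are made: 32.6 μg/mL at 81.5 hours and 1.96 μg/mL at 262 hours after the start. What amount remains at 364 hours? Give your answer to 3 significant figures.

Over Δt = 262 − 81.5 = 180.5 hours, the level fell by a factor of 32.6/1.96 ≈ 16.633.
n = log₂(16.633) ≈ 4.0559 half-lives, so t½ = 180.5/4.0559 ≈ 44.503 hours.
From t = 262 to t = 364: 1.96 × (1/2)^((364−262)/44.503) ≈ 0.40022 μg/mL.

0.400 μg/mL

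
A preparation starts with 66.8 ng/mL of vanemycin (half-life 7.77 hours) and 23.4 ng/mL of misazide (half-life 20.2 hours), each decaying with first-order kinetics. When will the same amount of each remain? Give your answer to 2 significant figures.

Set 66.8·(1/2)^(t/7.77) = 23.4·(1/2)^(t/20.2).
Taking log₂: log₂(66.8/23.4) = t·(1/7.77 − 1/20.2).
log₂(2.8547) = 1.5133; 1/7.77 − 1/20.2 = 0.079195.
t = 1.5133 / 0.079195 ≈ 19.109 hours.

19 hours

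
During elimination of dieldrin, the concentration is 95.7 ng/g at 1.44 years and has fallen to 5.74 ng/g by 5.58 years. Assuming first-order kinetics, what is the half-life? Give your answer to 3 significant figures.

1.02 years

Over Δt = 5.58 − 1.44 = 4.14 years, the level fell by a factor of 95.7/5.74 ≈ 16.672.
n = log₂(16.672) ≈ 4.0594 half-lives, so t½ = 4.14/4.0594 ≈ 1.0199 years.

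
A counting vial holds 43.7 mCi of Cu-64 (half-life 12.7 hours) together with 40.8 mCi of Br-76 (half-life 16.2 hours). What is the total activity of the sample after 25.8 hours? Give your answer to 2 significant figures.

Cu-64: 43.7 × (1/2)^(25.8/12.7) = 43.7 × (1/2)^2.0315 ≈ 10.689 mCi.
Br-76: 40.8 × (1/2)^(25.8/16.2) = 40.8 × (1/2)^1.5926 ≈ 13.528 mCi.
Total = 10.689 + 13.528 ≈ 24.217 mCi.

24 mCi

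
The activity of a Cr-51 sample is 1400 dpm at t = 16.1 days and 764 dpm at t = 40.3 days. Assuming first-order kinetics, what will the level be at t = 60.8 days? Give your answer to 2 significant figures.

Over Δt = 40.3 − 16.1 = 24.2 days, the level fell by a factor of 1400/764 ≈ 1.8325.
n = log₂(1.8325) ≈ 0.87378 half-lives, so t½ = 24.2/0.87378 ≈ 27.696 days.
From t = 40.3 to t = 60.8: 764 × (1/2)^((60.8−40.3)/27.696) ≈ 457.38 dpm.

460 dpm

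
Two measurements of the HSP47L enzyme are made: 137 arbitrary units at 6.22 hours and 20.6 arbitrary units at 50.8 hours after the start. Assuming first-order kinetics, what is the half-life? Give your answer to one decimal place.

16.3 hours

Over Δt = 50.8 − 6.22 = 44.58 hours, the level fell by a factor of 137/20.6 ≈ 6.6505.
n = log₂(6.6505) ≈ 2.7335 half-lives, so t½ = 44.58/2.7335 ≈ 16.309 hours.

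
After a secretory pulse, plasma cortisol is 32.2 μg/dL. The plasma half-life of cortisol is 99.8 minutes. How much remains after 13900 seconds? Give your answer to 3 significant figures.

6.44 μg/dL

Convert the elapsed time: 13900 seconds = 231.667 minutes.
Number of half-lives: n = 231.667/99.8 ≈ 2.3213.
Remaining = 32.2 × (1/2)^2.3213 = 32.2 × 0.20009 ≈ 6.4428 μg/dL.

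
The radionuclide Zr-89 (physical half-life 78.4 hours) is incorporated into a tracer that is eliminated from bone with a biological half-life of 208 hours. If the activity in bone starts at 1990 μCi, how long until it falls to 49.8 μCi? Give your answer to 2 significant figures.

300 hours

1/t_eff = 1/t_phys + 1/t_biol = 1/78.4 + 1/208 = 0.017563 per hour.
t_eff = 78.4 × 208 / (78.4 + 208) ≈ 56.939 hours.
n = log₂(1990/49.8) ≈ 5.3205; t = 5.3205 × 56.939 ≈ 302.94 hours.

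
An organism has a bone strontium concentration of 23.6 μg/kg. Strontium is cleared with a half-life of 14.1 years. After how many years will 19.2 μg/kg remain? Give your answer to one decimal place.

Fraction remaining = 19.2/23.6 ≈ 0.81356.
n = log₂(23.6/19.2) = ln(1.2292)/ln 2 ≈ 0.29768 half-lives.
t = n × t½ = 0.29768 × 14.1 ≈ 4.1973 years.

4.2 years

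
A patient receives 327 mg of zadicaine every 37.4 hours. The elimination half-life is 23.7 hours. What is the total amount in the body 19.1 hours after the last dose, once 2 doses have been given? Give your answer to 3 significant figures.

The 2 doses were given 56.5, 19.1 hours ago.
Total = 327·(1/2)^(56.5/23.7) + 327·(1/2)^(19.1/23.7)
      = 62.647 + 187.04 ≈ 249.69 mg.

250 mg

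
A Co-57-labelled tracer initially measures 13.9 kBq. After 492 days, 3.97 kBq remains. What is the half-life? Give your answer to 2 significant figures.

A/A₀ = 3.97/13.9 ≈ 0.28561.
n = log₂(3.5013) ≈ 1.8079 half-lives elapsed in 492 days.
t½ = 492/1.8079 ≈ 272.14 days.

270 days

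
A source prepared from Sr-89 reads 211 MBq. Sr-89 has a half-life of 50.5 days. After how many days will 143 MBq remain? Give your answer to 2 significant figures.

28 days

Fraction remaining = 143/211 ≈ 0.67773.
n = log₂(211/143) = ln(1.4755)/ln 2 ≈ 0.56123 half-lives.
t = n × t½ = 0.56123 × 50.5 ≈ 28.342 days.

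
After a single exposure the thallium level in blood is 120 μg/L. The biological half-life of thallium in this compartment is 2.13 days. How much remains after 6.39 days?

15 μg/L

Elapsed time is 3 half-lives (6.39/2.13).
Each half-life halves the amount: 120 × (1/2)^3 = 120/8 = 15 μg/L.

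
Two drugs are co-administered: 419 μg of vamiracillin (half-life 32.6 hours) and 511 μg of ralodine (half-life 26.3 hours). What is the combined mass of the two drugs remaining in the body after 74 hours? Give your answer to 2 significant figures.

160 μg

vamiracillin: 419 × (1/2)^(74/32.6) = 419 × (1/2)^2.2699 ≈ 86.875 μg.
ralodine: 511 × (1/2)^(74/26.3) = 511 × (1/2)^2.8137 ≈ 72.68 μg.
Total = 86.875 + 72.68 ≈ 159.56 μg.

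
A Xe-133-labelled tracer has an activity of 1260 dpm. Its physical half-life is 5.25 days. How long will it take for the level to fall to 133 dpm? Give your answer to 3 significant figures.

17.0 days

Fraction remaining = 133/1260 ≈ 0.10556.
n = log₂(1260/133) = ln(9.4737)/ln 2 ≈ 3.2439 half-lives.
t = n × t½ = 3.2439 × 5.25 ≈ 17.031 days.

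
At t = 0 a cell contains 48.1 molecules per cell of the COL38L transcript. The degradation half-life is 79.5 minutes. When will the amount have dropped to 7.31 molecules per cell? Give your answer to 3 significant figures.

Fraction remaining = 7.31/48.1 ≈ 0.15198.
n = log₂(48.1/7.31) = ln(6.58)/ln 2 ≈ 2.7181 half-lives.
t = n × t½ = 2.7181 × 79.5 ≈ 216.09 minutes.

216 minutes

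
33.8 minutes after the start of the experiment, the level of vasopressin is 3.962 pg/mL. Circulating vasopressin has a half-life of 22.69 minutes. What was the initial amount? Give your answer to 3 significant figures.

11.1 pg/mL

Number of half-lives elapsed: n = 33.8/22.69 ≈ 1.4896.
A₀ = A × 2^n = 3.962 × 2^1.4896 = 3.962 × 2.8082 ≈ 11.126 pg/mL.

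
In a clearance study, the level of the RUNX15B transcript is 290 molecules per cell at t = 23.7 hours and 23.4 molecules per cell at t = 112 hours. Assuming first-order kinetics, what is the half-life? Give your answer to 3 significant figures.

24.3 hours

Over Δt = 112 − 23.7 = 88.3 hours, the level fell by a factor of 290/23.4 ≈ 12.393.
n = log₂(12.393) ≈ 3.6315 half-lives, so t½ = 88.3/3.6315 ≈ 24.315 hours.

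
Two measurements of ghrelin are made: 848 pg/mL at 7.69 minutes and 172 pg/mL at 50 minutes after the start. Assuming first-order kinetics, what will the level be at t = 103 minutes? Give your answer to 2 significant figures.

Over Δt = 50 − 7.69 = 42.31 minutes, the level fell by a factor of 848/172 ≈ 4.9302.
n = log₂(4.9302) ≈ 2.3017 half-lives, so t½ = 42.31/2.3017 ≈ 18.382 minutes.
From t = 50 to t = 103: 172 × (1/2)^((103−50)/18.382) ≈ 23.313 pg/mL.

23 pg/mL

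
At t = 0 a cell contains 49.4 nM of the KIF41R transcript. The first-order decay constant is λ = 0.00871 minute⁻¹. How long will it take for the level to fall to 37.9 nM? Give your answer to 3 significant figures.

30.4 minutes

t½ = ln 2 / λ = 0.69315 / 0.00871 ≈ 79.581 minutes.
Fraction remaining = 37.9/49.4 ≈ 0.76721.
n = log₂(49.4/37.9) = ln(1.3034)/ln 2 ≈ 0.38231 half-lives.
t = n × t½ = 0.38231 × 79.581 ≈ 30.425 minutes.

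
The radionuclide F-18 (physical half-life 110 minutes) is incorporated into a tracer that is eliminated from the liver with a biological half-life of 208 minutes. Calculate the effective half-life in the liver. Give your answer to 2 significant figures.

1/t_eff = 1/t_phys + 1/t_biol = 1/110 + 1/208 = 0.013899 per minute.
t_eff = 110 × 208 / (110 + 208) ≈ 71.95 minutes.

72 minutes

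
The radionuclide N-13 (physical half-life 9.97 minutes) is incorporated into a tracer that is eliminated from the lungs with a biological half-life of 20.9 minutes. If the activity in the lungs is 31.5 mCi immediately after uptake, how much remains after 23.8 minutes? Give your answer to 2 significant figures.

1/t_eff = 1/t_phys + 1/t_biol = 1/9.97 + 1/20.9 = 0.14815 per minute.
t_eff = 9.97 × 20.9 / (9.97 + 20.9) ≈ 6.75 minutes.
Remaining = 31.5 × (1/2)^(23.8/6.75) = 31.5 × (1/2)^3.5259 ≈ 2.7347 mCi.

2.7 mCi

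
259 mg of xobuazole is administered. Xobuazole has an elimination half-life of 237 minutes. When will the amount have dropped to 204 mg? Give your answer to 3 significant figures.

81.6 minutes

Fraction remaining = 204/259 ≈ 0.78764.
n = log₂(259/204) = ln(1.2696)/ln 2 ≈ 0.34438 half-lives.
t = n × t½ = 0.34438 × 237 ≈ 81.619 minutes.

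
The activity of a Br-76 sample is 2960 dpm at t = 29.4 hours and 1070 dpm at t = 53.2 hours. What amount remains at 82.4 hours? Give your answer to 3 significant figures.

Over Δt = 53.2 − 29.4 = 23.8 hours, the level fell by a factor of 2960/1070 ≈ 2.7664.
n = log₂(2.7664) ≈ 1.468 half-lives, so t½ = 23.8/1.468 ≈ 16.213 hours.
From t = 53.2 to t = 82.4: 1070 × (1/2)^((82.4−53.2)/16.213) ≈ 307.05 dpm.

307 dpm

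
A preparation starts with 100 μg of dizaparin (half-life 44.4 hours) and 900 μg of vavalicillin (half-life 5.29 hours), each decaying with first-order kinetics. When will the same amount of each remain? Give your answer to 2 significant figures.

19 hours

Set 100·(1/2)^(t/44.4) = 900·(1/2)^(t/5.29).
Taking log₂: log₂(100/900) = t·(1/44.4 − 1/5.29).
log₂(0.11111) = -3.1699; 1/44.4 − 1/5.29 = -0.16651.
t = -3.1699 / -0.16651 ≈ 19.037 hours.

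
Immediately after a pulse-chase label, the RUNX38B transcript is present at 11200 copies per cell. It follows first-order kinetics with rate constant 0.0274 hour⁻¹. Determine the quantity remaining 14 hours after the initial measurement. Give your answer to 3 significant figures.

t½ = ln 2 / λ = 0.69315 / 0.0274 ≈ 25.297 hours.
Number of half-lives: n = 14/25.297 ≈ 0.55342.
Remaining = 11200 × (1/2)^0.55342 = 11200 × 0.6814 ≈ 7631.7 copies per cell.

7630 copies per cell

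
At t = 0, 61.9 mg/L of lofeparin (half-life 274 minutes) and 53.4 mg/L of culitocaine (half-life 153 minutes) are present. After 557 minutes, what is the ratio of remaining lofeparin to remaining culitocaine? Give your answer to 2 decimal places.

3.53

lofeparin: 61.9 × (1/2)^(557/274) = 61.9 × (1/2)^2.0328 ≈ 15.127 mg/L.
culitocaine: 53.4 × (1/2)^(557/153) = 53.4 × (1/2)^3.6405 ≈ 4.2819 mg/L.
Ratio ≈ 15.127 / 4.2819 ≈ 3.5327.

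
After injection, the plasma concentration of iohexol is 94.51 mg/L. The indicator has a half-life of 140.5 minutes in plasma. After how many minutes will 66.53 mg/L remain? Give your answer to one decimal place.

71.2 minutes

Fraction remaining = 66.53/94.51 ≈ 0.70395.
n = log₂(94.51/66.53) = ln(1.4206)/ln 2 ≈ 0.50646 half-lives.
t = n × t½ = 0.50646 × 140.5 ≈ 71.158 minutes.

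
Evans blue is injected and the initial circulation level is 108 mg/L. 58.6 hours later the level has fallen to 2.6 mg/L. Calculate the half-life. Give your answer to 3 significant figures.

10.9 hours

A/A₀ = 2.6/108 ≈ 0.024074.
n = log₂(41.538) ≈ 5.3764 half-lives elapsed in 58.6 hours.
t½ = 58.6/5.3764 ≈ 10.9 hours.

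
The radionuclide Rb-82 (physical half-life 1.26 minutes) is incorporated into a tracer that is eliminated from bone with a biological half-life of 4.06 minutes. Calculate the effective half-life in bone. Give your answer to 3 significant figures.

1/t_eff = 1/t_phys + 1/t_biol = 1/1.26 + 1/4.06 = 1.04 per minute.
t_eff = 1.26 × 4.06 / (1.26 + 4.06) ≈ 0.96158 minutes.

0.962 minutes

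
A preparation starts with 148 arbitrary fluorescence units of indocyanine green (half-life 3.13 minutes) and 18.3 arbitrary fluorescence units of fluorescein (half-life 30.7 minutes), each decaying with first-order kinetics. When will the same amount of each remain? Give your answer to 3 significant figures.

10.5 minutes

Set 148·(1/2)^(t/3.13) = 18.3·(1/2)^(t/30.7).
Taking log₂: log₂(148/18.3) = t·(1/3.13 − 1/30.7).
log₂(8.0874) = 3.0157; 1/3.13 − 1/30.7 = 0.28692.
t = 3.0157 / 0.28692 ≈ 10.511 minutes.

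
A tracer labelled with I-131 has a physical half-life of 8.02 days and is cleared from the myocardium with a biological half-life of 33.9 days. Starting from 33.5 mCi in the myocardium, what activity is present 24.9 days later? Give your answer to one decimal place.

2.3 mCi

1/t_eff = 1/t_phys + 1/t_biol = 1/8.02 + 1/33.9 = 0.15419 per day.
t_eff = 8.02 × 33.9 / (8.02 + 33.9) ≈ 6.4856 days.
Remaining = 33.5 × (1/2)^(24.9/6.4856) = 33.5 × (1/2)^3.8393 ≈ 2.3405 mCi.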